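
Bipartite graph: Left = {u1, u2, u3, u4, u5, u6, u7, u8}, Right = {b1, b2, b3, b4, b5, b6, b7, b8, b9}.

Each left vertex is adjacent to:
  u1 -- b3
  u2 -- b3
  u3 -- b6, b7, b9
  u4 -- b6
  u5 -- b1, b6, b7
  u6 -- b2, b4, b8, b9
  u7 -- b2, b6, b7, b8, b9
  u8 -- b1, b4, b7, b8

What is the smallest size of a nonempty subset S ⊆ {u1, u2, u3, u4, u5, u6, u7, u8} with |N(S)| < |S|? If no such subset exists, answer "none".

Take S = {u1, u2}. Its neighbourhood is {b3}, so |N(S)| = 1 < |S| = 2.
No single vertex violates Hall's condition since each has at least one neighbour, so 2 is the minimum.

2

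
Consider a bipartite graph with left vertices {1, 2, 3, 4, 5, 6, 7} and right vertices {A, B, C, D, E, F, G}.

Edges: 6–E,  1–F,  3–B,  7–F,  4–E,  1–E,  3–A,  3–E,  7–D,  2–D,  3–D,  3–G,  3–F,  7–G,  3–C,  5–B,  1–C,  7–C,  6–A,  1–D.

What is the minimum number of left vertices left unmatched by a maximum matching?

0

A valid assignment of size 7: 1–C, 2–D, 3–G, 4–E, 5–B, 6–A, 7–F.
All 7 left vertices are matched, so no larger matching exists.
That matches 7 of the 7, leaving 0 unmatched; no matching can do better.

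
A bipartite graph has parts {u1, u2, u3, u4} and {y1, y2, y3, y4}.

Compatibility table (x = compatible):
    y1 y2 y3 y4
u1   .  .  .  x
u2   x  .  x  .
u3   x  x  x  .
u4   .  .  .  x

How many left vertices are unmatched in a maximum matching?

A valid assignment of size 3: u1–y4, u2–y1, u3–y3.
The set {u1, u4} has only 1 neighbour ({y4}), so by Hall's theorem at most 3 of the 4 left vertices can be matched.
That matches 3 of the 4, leaving 1 unmatched; no matching can do better.

1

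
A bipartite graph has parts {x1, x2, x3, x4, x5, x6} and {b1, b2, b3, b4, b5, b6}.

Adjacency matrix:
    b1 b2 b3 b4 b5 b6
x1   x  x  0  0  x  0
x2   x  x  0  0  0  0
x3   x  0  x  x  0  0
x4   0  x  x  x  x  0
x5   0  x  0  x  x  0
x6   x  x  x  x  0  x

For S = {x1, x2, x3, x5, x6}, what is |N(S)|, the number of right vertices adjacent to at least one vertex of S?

6

The union of neighbours of {x1, x2, x3, x5, x6} is {b1, b2, b3, b4, b5, b6}, which has 6 elements.
Since |N(S)| = 6 ≥ |S| = 5, Hall's condition holds for this subset.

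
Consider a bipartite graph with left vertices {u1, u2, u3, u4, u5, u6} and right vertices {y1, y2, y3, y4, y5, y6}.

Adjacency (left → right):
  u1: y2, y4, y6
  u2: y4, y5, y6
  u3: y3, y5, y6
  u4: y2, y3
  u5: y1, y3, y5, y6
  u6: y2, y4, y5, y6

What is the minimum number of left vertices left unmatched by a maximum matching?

One maximum matching: u1-y2, u2-y4, u3-y5, u4-y3, u5-y1, u6-y6.
All 6 left vertices are matched, so no larger matching exists.
That matches 6 of the 6, leaving 0 unmatched; no matching can do better.

0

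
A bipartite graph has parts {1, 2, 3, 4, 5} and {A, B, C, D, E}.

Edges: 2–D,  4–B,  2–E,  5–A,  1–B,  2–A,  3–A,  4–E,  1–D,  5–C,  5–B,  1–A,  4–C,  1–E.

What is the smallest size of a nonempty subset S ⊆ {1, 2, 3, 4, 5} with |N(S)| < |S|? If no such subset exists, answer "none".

A matching saturating every left vertex exists, for instance 1→E, 2→D, 3→A, 4→C, 5→B.
By Hall's marriage theorem, this means |N(S)| ≥ |S| for every subset S, so no violating subset exists.

none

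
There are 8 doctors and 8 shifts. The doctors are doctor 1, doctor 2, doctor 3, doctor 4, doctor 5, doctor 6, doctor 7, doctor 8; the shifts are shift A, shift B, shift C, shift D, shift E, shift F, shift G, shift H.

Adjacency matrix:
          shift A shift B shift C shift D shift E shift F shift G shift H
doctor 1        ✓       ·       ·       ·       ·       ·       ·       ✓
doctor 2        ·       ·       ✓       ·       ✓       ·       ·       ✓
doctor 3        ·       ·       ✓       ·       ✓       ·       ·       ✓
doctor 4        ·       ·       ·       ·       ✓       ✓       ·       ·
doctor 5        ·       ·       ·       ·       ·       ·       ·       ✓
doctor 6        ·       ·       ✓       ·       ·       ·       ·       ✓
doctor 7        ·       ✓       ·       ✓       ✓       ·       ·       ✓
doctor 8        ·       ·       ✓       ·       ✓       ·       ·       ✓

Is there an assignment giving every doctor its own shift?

No

The set {doctor 2, doctor 3, doctor 5, doctor 6, doctor 8} has only 3 neighbours ({shift C, shift E, shift H}), so by Hall's theorem at most 6 of the 8 doctors can be matched.
Hence no matching covers every doctor.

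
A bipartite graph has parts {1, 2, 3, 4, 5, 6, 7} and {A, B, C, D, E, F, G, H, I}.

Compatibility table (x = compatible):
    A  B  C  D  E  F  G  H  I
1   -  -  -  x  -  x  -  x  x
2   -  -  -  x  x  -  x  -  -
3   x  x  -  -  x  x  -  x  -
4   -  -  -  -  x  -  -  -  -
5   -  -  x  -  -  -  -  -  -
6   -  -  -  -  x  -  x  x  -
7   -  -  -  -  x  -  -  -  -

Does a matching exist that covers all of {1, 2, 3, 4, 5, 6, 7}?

The set {4, 7} has only 1 neighbour ({E}), so by Hall's theorem at most 6 of the 7 left vertices can be matched.
Hence no matching covers every left vertex.

No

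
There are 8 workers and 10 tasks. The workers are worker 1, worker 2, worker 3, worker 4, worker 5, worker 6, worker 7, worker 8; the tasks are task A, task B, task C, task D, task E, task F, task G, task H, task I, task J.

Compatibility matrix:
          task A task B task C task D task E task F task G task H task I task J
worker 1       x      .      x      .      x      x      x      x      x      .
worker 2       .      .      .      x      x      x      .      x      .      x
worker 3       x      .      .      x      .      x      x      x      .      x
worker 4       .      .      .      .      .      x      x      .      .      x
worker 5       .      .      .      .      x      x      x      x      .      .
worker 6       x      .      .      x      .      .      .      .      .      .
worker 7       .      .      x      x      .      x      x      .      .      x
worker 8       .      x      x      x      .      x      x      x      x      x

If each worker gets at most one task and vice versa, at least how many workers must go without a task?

For example, pair worker 1–task I, worker 2–task H, worker 3–task G, worker 4–task J, worker 5–task E, worker 6–task A, worker 7–task D, worker 8–task F.
This saturates every worker, so 8 is the maximum.
That matches 8 of the 8, leaving 0 unmatched; no matching can do better.

0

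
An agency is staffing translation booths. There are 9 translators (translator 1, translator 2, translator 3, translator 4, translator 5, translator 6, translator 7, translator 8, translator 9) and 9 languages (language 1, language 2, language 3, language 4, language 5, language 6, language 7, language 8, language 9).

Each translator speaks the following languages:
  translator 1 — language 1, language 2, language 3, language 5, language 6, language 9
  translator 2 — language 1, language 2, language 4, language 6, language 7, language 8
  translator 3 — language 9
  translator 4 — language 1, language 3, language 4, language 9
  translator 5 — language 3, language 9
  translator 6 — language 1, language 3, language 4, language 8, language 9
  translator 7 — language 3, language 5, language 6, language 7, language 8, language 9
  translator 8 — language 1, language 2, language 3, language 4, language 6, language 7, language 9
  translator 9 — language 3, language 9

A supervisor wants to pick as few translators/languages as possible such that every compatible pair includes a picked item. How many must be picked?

The 8 edges translator 1–language 6, translator 2–language 8, translator 3–language 9, translator 4–language 1, translator 5–language 3, translator 6–language 4, translator 7–language 7, translator 8–language 2 form a matching, so any vertex cover needs at least 8 vertices (one per matched edge).
Conversely {translator 1, translator 2, translator 4, translator 6, translator 7, translator 8, language 3, language 9} meets every edge and has exactly 8 vertices, so 8 is optimal.

8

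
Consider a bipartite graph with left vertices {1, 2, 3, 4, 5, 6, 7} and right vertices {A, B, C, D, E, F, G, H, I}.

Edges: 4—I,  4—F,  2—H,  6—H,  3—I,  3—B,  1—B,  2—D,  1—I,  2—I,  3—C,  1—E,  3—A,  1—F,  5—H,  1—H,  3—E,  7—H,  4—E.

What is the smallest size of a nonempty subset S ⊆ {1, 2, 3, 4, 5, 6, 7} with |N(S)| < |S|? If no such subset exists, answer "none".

Take S = {5, 6}. Its neighbourhood is {H}, so |N(S)| = 1 < |S| = 2.
No single vertex violates Hall's condition since each has at least one neighbour, so 2 is the minimum.

2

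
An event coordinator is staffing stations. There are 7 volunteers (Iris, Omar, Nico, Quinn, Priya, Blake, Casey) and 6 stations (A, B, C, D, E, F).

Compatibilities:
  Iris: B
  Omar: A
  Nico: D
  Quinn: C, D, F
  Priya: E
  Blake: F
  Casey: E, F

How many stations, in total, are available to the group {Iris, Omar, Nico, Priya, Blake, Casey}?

The union of neighbours of {Iris, Omar, Nico, Priya, Blake, Casey} is {A, B, D, E, F}, which has 5 elements.
Since |N(S)| = 5 < |S| = 6, Hall's condition fails for this subset.

5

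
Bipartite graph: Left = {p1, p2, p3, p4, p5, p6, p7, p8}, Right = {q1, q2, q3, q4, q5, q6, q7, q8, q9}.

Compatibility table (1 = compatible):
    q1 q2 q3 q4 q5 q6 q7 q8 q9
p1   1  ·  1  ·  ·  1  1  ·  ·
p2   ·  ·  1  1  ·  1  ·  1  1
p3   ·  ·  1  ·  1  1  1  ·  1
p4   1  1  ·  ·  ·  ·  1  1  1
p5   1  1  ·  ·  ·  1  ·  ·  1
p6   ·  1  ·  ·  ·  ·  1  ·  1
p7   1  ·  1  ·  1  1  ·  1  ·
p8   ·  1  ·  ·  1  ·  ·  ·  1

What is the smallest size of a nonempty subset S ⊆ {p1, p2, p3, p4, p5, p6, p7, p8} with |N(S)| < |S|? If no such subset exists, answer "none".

none

A matching saturating every left vertex exists, for instance p1→q7, p2→q4, p3→q3, p4→q8, p5→q6, p6→q9, p7→q1, p8→q2.
By Hall's marriage theorem, this means |N(S)| ≥ |S| for every subset S, so no violating subset exists.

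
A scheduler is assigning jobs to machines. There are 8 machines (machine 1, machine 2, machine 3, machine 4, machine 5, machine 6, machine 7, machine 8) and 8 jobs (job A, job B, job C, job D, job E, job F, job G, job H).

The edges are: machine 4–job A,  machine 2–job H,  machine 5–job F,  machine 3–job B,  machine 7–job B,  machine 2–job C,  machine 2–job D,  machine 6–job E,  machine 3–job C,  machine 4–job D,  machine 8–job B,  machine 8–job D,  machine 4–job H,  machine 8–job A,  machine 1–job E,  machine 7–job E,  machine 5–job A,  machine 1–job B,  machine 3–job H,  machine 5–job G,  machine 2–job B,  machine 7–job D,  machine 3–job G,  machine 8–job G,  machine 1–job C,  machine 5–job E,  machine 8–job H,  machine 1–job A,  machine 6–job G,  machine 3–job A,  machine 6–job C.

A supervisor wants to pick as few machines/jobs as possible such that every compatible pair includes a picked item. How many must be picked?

A maximum matching has 8 edges (e.g. machine 1–job E, machine 2–job H, machine 3–job G, machine 4–job A, machine 5–job F, machine 6–job C, machine 7–job B, machine 8–job D).
By König's theorem the minimum vertex cover has the same size. One such cover is {machine 1, machine 2, machine 3, machine 4, machine 5, machine 6, machine 7, machine 8}.

8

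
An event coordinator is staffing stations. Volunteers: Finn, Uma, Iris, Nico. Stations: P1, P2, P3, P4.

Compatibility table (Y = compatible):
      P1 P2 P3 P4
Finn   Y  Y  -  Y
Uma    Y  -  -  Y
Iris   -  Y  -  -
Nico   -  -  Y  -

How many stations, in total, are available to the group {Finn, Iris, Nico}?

The union of neighbours of {Finn, Iris, Nico} is {P1, P2, P3, P4}, which has 4 elements.
Since |N(S)| = 4 ≥ |S| = 3, Hall's condition holds for this subset.

4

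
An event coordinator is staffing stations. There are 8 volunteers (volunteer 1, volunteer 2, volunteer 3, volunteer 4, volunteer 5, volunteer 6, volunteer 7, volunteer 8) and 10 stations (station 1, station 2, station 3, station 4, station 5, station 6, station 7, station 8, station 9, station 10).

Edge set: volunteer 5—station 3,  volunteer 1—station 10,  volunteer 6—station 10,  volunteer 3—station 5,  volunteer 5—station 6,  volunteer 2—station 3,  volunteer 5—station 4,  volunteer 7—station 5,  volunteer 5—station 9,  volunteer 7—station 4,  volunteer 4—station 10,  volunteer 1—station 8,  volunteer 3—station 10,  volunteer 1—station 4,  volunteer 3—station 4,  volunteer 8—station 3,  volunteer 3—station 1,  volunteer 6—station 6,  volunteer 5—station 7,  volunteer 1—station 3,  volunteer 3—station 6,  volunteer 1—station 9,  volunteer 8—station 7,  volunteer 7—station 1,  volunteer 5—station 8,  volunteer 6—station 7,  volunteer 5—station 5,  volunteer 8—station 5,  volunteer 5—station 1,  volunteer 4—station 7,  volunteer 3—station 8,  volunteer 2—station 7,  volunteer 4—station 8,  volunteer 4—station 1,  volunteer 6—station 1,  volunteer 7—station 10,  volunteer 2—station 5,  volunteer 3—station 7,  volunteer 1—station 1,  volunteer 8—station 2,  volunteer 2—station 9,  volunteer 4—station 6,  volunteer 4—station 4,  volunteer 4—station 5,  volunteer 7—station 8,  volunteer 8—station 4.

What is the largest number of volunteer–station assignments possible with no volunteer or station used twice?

One maximum matching: volunteer 1→station 8, volunteer 2→station 3, volunteer 3→station 6, volunteer 4→station 5, volunteer 5→station 9, volunteer 6→station 1, volunteer 7→station 10, volunteer 8→station 7.
This saturates every volunteer, so 8 is the maximum.

8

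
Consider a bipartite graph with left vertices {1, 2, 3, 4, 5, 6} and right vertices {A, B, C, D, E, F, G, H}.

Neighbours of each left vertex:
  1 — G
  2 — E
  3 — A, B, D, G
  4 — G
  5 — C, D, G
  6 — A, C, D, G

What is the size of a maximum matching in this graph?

5

One maximum matching: 1→G, 2→E, 3→B, 5→D, 6→C.
The set {1, 4} has only 1 neighbour ({G}), so by Hall's theorem at most 5 of the 6 left vertices can be matched.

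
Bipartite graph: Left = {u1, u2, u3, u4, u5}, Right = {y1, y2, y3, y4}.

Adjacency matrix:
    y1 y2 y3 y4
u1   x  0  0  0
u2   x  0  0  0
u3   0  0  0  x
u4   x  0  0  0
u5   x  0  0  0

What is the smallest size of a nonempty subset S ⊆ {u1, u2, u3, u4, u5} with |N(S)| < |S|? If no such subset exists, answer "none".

Take S = {u1, u2}. Its neighbourhood is {y1}, so |N(S)| = 1 < |S| = 2.
No single vertex violates Hall's condition since each has at least one neighbour, so 2 is the minimum.

2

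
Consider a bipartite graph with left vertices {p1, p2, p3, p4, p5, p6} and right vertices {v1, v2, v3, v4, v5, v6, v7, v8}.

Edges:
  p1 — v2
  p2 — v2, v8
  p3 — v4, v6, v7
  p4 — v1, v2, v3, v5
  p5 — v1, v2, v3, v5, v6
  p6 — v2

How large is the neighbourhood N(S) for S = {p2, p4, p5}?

6

The union of neighbours of {p2, p4, p5} is {v1, v2, v3, v5, v6, v8}, which has 6 elements.
Since |N(S)| = 6 ≥ |S| = 3, Hall's condition holds for this subset.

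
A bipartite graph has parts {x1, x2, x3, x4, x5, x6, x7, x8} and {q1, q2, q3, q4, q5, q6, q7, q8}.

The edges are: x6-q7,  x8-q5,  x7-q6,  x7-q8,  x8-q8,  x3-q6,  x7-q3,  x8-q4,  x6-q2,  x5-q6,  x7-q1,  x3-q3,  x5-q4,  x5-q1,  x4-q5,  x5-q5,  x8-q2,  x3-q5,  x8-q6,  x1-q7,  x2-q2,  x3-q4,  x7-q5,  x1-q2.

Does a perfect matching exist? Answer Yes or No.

No

The set {x1, x2, x6} has only 2 neighbours ({q2, q7}), so by Hall's theorem at most 7 of the 8 left vertices can be matched.
Hence no matching covers every left vertex.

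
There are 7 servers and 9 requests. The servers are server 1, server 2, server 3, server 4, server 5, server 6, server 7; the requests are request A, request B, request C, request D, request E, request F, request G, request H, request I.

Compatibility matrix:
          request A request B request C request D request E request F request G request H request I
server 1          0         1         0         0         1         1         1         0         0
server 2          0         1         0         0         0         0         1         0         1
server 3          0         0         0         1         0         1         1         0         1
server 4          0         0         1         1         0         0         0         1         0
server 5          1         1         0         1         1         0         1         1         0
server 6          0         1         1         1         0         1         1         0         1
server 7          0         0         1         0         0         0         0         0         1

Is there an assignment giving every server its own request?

One maximum matching: server 1→request F, server 2→request I, server 3→request G, server 4→request H, server 5→request E, server 6→request B, server 7→request C.
All 7 servers are covered.

Yes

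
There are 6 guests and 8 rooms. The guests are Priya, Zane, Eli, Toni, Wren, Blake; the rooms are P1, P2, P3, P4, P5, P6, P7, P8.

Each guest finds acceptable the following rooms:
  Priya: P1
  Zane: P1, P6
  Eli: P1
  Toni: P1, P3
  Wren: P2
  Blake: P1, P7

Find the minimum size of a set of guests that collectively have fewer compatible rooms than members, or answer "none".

2

Take S = {Priya, Eli}. Its neighbourhood is {P1}, so |N(S)| = 1 < |S| = 2.
No single vertex violates Hall's condition since each has at least one neighbour, so 2 is the minimum.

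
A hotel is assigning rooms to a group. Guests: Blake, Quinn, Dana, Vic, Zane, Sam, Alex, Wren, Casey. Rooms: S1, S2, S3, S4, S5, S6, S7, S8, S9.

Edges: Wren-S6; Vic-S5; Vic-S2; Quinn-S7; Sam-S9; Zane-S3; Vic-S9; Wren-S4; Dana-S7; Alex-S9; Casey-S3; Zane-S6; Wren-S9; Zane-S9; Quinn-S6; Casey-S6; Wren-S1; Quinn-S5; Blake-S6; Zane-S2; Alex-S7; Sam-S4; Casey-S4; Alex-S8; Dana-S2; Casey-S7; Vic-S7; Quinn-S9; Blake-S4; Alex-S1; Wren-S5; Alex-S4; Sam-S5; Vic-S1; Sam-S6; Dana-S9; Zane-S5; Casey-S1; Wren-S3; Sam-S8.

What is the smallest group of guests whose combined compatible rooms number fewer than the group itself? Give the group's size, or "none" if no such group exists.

A matching saturating every guest exists, for instance Blake→S4, Quinn→S6, Dana→S9, Vic→S2, Zane→S5, Sam→S8, Alex→S1, Wren→S3, Casey→S7.
By Hall's marriage theorem, this means |N(S)| ≥ |S| for every subset S, so no violating subset exists.

none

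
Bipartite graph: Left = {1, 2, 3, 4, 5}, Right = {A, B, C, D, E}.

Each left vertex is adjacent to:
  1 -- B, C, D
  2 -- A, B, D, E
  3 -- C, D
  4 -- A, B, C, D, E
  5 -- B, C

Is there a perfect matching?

For example, pair 1–C, 2–E, 3–D, 4–A, 5–B.
Every left vertex is matched, so this is a perfect matching.

Yes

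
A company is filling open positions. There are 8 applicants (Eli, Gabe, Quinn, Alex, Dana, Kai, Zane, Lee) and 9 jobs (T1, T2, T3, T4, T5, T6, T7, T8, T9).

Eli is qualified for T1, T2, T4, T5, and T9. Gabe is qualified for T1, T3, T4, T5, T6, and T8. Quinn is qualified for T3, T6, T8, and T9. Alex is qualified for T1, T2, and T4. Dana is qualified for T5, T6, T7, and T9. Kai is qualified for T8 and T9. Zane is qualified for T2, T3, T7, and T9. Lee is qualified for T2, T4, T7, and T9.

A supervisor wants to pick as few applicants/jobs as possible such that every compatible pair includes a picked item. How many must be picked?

8

A maximum matching has 8 edges (e.g. Eli–T5, Gabe–T4, Quinn–T3, Alex–T2, Dana–T6, Kai–T8, Zane–T7, Lee–T9).
By König's theorem the minimum vertex cover has the same size. One such cover is {Eli, Gabe, Quinn, Alex, Dana, Kai, Zane, Lee}.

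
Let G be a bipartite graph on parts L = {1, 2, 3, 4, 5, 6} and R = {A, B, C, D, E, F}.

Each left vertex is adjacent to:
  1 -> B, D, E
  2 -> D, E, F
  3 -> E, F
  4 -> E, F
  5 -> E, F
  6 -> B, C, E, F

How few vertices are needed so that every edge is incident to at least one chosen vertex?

5

A maximum matching has 5 edges (e.g. 1–B, 2–D, 3–F, 4–E, 6–C).
By König's theorem the minimum vertex cover has the same size. One such cover is {1, 2, 6, E, F}.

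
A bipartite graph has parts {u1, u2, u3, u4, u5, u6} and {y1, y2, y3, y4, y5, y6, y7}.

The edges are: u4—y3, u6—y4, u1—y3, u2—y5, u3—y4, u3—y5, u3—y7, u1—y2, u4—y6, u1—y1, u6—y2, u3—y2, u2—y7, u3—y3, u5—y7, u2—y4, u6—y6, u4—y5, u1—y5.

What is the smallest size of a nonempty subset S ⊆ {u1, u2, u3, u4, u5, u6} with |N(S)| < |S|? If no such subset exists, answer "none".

none

A matching saturating every left vertex exists, for instance u1→y1, u2→y5, u3→y4, u4→y3, u5→y7, u6→y2.
By Hall's marriage theorem, this means |N(S)| ≥ |S| for every subset S, so no violating subset exists.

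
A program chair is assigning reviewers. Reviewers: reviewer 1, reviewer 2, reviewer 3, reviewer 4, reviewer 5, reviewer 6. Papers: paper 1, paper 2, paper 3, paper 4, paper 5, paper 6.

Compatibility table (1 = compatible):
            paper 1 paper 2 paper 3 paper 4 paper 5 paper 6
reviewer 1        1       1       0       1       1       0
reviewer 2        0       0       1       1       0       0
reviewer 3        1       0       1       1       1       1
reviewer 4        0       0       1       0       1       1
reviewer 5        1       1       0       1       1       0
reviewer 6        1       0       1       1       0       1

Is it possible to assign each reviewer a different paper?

Yes

For example, pair reviewer 1→paper 2, reviewer 2→paper 4, reviewer 3→paper 5, reviewer 4→paper 3, reviewer 5→paper 1, reviewer 6→paper 6.
All 6 reviewers are covered.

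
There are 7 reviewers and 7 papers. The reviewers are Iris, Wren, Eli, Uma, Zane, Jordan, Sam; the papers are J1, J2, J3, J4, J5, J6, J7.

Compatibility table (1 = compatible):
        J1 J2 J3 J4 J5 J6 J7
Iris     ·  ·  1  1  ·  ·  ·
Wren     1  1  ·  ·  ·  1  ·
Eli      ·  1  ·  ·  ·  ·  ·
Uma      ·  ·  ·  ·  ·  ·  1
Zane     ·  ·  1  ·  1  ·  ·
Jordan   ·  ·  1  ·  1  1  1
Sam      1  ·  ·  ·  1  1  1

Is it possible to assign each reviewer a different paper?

Yes

One maximum matching: Iris→J4, Wren→J1, Eli→J2, Uma→J7, Zane→J5, Jordan→J3, Sam→J6.
All 7 reviewers are covered.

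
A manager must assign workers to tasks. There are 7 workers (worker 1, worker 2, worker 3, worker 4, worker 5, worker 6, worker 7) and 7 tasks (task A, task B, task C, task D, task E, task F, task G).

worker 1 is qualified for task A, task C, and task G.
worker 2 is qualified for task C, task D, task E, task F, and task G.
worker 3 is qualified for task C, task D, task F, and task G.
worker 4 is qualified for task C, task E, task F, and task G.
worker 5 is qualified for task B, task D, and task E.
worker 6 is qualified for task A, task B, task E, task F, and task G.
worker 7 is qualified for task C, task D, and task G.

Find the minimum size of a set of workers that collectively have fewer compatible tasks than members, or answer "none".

A matching saturating every worker exists, for instance worker 1→task G, worker 2→task C, worker 3→task F, worker 4→task E, worker 5→task B, worker 6→task A, worker 7→task D.
By Hall's marriage theorem, this means |N(S)| ≥ |S| for every subset S, so no violating subset exists.

none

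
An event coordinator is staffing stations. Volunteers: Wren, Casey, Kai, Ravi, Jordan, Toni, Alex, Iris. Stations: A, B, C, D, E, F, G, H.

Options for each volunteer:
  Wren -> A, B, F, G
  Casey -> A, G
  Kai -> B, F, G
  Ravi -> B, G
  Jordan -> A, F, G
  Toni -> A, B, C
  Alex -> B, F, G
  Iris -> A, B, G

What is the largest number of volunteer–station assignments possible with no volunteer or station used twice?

5

One maximum matching: Wren-G, Casey-A, Kai-F, Ravi-B, Toni-C.
The set {Wren, Casey, Kai, Ravi, Jordan, Alex, Iris} has only 4 neighbours ({A, B, F, G}), so by Hall's theorem at most 5 of the 8 volunteers can be matched.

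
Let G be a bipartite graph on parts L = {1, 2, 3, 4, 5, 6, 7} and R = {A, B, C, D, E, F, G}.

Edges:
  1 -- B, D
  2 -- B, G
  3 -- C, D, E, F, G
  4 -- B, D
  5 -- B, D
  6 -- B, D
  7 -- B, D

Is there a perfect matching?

The set {1, 4, 5, 6, 7} has only 2 neighbours ({B, D}), so by Hall's theorem at most 4 of the 7 left vertices can be matched.
Hence no matching covers every left vertex.

No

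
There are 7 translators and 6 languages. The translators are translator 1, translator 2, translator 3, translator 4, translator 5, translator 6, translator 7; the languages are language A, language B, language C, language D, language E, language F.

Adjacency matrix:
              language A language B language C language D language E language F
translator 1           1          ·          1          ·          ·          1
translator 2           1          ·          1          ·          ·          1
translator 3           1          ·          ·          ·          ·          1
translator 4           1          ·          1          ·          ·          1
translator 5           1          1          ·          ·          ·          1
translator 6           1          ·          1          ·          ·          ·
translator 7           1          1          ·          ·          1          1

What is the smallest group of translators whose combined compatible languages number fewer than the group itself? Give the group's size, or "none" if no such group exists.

4

Take S = {translator 1, translator 2, translator 3, translator 4}. Its neighbourhood is {language A, language C, language F}, so |N(S)| = 3 < |S| = 4.
Every subset of size less than 4 has at least as many neighbours as members, so 4 is the minimum.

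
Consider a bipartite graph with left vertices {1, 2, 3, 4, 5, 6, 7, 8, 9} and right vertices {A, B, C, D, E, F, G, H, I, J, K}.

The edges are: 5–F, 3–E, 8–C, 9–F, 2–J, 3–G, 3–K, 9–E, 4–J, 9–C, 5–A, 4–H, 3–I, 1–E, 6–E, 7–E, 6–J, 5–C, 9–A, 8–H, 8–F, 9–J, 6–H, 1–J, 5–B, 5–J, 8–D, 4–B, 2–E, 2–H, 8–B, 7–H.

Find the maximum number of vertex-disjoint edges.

8

One maximum matching: 1-J, 2-H, 3-K, 4-B, 5-F, 6-E, 8-D, 9-A.
The set {1, 2, 6, 7} has only 3 neighbours ({E, H, J}), so by Hall's theorem at most 8 of the 9 left vertices can be matched.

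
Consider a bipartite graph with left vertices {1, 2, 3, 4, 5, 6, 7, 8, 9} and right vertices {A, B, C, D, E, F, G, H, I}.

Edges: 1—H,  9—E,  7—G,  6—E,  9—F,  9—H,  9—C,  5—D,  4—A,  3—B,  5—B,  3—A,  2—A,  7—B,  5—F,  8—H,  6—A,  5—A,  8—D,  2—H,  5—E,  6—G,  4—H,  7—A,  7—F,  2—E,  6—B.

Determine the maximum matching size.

A valid assignment of size 8: 1–H, 2–E, 3–B, 4–A, 5–D, 6–G, 7–F, 9–C.
The set {1, 2, 3, 4, 5, 6, 7, 8} has only 7 neighbours ({A, B, D, E, F, G, H}), so by Hall's theorem at most 8 of the 9 left vertices can be matched.

8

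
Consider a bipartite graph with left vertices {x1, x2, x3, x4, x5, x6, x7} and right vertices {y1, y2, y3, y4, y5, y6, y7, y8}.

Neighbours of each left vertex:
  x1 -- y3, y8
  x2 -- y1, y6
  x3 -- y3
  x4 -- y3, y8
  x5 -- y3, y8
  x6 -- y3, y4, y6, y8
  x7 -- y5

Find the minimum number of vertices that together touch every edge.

A maximum matching has 5 edges (e.g. x1–y8, x2–y1, x3–y3, x6–y4, x7–y5).
By König's theorem the minimum vertex cover has the same size. One such cover is {x2, x6, x7, y3, y8}.

5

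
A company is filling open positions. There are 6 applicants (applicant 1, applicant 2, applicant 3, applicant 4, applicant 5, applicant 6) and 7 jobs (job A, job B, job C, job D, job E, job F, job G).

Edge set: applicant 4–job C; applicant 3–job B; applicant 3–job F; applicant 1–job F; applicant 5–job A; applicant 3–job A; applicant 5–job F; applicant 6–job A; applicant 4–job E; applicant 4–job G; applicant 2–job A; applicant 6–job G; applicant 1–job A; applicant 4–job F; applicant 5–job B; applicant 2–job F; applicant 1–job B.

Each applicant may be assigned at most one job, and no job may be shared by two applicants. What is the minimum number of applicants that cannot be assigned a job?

1

A valid assignment of size 5: applicant 1–job B, applicant 2–job F, applicant 3–job A, applicant 4–job E, applicant 6–job G.
The set {applicant 1, applicant 2, applicant 3, applicant 5} has only 3 neighbours ({job A, job B, job F}), so by Hall's theorem at most 5 of the 6 applicants can be matched.
That matches 5 of the 6, leaving 1 unmatched; no matching can do better.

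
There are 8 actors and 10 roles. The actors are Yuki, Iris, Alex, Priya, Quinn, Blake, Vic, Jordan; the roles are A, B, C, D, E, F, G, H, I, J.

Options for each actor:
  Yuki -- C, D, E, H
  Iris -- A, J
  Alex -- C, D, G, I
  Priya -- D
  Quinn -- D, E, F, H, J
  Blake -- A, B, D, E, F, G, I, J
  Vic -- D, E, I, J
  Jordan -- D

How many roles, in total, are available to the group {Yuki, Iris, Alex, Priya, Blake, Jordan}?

10

The union of neighbours of {Yuki, Iris, Alex, Priya, Blake, Jordan} is {A, B, C, D, E, F, G, H, I, J}, which has 10 elements.
Since |N(S)| = 10 ≥ |S| = 6, Hall's condition holds for this subset.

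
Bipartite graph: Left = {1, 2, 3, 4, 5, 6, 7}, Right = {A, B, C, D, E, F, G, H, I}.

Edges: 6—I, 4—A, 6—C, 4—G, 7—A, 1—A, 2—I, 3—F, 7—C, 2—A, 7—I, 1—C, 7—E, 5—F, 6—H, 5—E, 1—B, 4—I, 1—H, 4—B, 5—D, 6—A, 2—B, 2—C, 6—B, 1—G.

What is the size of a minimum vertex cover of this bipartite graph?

The 7 edges 1–G, 2–C, 3–F, 4–B, 5–E, 6–A, 7–I form a matching, so any vertex cover needs at least 7 vertices (one per matched edge).
Conversely {1, 2, 3, 4, 5, 6, 7} meets every edge and has exactly 7 vertices, so 7 is optimal.

7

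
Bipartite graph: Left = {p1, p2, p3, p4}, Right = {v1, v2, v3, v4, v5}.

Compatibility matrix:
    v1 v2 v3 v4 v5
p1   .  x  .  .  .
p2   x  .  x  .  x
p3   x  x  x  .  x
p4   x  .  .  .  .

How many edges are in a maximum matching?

4

One maximum matching: p1–v2, p2–v5, p3–v3, p4–v1.
All 4 left vertices are matched, so no larger matching exists.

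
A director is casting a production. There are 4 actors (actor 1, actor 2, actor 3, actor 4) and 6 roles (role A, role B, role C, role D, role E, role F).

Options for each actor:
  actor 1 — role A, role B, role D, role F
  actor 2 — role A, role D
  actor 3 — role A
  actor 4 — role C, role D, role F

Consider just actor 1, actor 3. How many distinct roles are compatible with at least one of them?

4

The union of neighbours of {actor 1, actor 3} is {role A, role B, role D, role F}, which has 4 elements.
Since |N(S)| = 4 ≥ |S| = 2, Hall's condition holds for this subset.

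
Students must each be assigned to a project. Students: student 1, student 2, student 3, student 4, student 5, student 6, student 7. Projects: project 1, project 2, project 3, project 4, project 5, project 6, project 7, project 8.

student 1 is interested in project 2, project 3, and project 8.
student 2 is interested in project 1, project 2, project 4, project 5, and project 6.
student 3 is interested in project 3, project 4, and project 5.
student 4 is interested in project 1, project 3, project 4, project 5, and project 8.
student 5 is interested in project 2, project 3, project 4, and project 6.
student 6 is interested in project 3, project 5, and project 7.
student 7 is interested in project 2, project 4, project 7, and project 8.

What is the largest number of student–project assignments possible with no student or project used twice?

One maximum matching: student 1-project 8, student 2-project 6, student 3-project 3, student 4-project 1, student 5-project 2, student 6-project 7, student 7-project 4.
This saturates every student, so 7 is the maximum.

7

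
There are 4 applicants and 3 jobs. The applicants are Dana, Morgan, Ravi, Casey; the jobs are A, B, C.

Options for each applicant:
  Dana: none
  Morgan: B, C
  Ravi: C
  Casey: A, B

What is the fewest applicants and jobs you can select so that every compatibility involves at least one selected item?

3

The 3 edges Morgan–B, Ravi–C, Casey–A form a matching, so any vertex cover needs at least 3 vertices (one per matched edge).
Conversely {Morgan, Ravi, Casey} meets every edge and has exactly 3 vertices, so 3 is optimal.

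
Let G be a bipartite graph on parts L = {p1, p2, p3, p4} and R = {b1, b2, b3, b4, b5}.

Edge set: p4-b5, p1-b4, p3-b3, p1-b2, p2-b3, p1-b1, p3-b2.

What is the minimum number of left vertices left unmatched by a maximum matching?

One maximum matching: p1-b4, p2-b3, p3-b2, p4-b5.
All 4 left vertices are matched, so no larger matching exists.
That matches 4 of the 4, leaving 0 unmatched; no matching can do better.

0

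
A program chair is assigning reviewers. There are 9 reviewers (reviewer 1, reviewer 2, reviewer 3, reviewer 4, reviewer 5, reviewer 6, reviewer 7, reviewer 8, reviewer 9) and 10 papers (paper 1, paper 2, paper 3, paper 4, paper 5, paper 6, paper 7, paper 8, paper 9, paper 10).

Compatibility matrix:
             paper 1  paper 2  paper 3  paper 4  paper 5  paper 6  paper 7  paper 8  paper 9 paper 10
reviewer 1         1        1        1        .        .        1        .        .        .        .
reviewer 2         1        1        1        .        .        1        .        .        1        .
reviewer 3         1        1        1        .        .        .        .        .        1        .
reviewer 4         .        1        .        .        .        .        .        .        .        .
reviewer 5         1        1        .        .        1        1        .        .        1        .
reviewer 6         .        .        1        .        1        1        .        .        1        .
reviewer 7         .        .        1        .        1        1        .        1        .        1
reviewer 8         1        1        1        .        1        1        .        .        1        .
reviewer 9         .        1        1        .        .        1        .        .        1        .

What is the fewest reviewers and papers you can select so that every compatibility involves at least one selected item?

7

A maximum matching has 7 edges (e.g. reviewer 1–paper 1, reviewer 2–paper 3, reviewer 3–paper 9, reviewer 4–paper 2, reviewer 5–paper 5, reviewer 6–paper 6, reviewer 7–paper 10).
By König's theorem the minimum vertex cover has the same size. One such cover is {reviewer 7, paper 1, paper 2, paper 3, paper 5, paper 6, paper 9}.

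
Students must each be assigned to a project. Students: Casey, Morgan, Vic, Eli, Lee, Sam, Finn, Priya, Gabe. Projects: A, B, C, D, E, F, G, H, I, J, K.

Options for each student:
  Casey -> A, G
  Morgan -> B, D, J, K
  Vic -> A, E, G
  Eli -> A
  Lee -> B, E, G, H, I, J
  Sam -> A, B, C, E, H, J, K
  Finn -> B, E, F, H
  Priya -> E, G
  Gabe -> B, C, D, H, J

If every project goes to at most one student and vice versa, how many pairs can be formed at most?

8

For example, pair Casey–G, Morgan–D, Vic–E, Eli–A, Lee–H, Sam–K, Finn–B, Gabe–J.
The set {Casey, Vic, Eli, Priya} has only 3 neighbours ({A, E, G}), so by Hall's theorem at most 8 of the 9 students can be matched.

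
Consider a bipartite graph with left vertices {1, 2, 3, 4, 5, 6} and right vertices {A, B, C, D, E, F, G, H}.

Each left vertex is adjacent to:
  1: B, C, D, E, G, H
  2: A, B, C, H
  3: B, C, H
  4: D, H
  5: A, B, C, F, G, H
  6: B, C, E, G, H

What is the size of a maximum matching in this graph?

6

A valid assignment of size 6: 1-E, 2-C, 3-B, 4-D, 5-A, 6-G.
This saturates every left vertex, so 6 is the maximum.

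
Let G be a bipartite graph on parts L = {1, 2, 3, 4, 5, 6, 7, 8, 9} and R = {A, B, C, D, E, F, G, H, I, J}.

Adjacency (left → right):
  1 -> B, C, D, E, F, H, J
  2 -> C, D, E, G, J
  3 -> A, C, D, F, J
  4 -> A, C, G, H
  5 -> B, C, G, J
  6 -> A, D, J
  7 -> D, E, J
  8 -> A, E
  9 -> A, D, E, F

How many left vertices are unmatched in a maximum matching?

One maximum matching: 1–H, 2–G, 3–F, 4–C, 5–B, 6–D, 7–J, 8–A, 9–E.
This saturates every left vertex, so 9 is the maximum.
That matches 9 of the 9, leaving 0 unmatched; no matching can do better.

0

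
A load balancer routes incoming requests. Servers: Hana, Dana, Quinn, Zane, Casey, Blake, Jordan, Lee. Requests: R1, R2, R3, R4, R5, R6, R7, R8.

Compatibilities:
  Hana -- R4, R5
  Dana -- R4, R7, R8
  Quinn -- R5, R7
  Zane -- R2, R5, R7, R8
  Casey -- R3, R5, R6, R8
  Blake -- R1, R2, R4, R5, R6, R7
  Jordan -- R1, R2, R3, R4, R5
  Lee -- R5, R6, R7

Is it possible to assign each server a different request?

A valid assignment of size 8: Hana–R4, Dana–R8, Quinn–R5, Zane–R2, Casey–R6, Blake–R1, Jordan–R3, Lee–R7.
Every server is matched, so this is a perfect matching.

Yes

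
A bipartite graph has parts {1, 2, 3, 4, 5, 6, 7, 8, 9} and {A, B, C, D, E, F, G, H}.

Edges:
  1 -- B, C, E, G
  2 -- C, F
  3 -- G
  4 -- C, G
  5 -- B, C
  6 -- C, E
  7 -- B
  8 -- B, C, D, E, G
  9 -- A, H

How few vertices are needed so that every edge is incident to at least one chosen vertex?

7

A maximum matching has 7 edges (e.g. 1–E, 2–F, 3–G, 4–C, 5–B, 8–D, 9–H).
By König's theorem the minimum vertex cover has the same size. One such cover is {2, 8, 9, B, C, E, G}.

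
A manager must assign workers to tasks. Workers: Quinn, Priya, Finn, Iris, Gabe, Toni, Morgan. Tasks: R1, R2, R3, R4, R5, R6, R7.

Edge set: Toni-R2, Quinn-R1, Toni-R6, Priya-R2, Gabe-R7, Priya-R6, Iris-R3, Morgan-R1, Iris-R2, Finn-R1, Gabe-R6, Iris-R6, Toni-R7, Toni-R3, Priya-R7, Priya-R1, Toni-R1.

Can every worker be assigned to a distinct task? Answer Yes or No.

No

The set {Quinn, Finn, Morgan} has only 1 neighbour ({R1}), so by Hall's theorem at most 5 of the 7 workers can be matched.
Hence no matching covers every worker.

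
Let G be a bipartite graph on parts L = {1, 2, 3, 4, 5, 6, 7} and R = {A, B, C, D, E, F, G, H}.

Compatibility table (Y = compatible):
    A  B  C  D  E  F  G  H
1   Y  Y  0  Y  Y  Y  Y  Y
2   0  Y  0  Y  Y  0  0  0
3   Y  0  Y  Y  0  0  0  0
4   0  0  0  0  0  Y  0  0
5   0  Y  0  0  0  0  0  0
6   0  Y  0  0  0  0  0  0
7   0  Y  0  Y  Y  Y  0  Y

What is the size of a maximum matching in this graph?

6

A valid assignment of size 6: 1-G, 2-D, 3-C, 4-F, 5-B, 7-E.
The set {5, 6} has only 1 neighbour ({B}), so by Hall's theorem at most 6 of the 7 left vertices can be matched.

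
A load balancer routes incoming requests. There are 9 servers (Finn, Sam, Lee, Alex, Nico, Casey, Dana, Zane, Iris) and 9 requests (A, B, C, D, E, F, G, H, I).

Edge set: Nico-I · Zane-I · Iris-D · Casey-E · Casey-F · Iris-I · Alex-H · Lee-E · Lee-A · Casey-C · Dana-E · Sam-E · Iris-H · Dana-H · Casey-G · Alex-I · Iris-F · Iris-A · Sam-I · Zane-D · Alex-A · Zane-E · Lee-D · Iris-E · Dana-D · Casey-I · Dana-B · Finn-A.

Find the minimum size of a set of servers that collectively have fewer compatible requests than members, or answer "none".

5

Take S = {Finn, Sam, Lee, Nico, Zane}. Its neighbourhood is {A, D, E, I}, so |N(S)| = 4 < |S| = 5.
Every subset of size less than 5 has at least as many neighbours as members, so 5 is the minimum.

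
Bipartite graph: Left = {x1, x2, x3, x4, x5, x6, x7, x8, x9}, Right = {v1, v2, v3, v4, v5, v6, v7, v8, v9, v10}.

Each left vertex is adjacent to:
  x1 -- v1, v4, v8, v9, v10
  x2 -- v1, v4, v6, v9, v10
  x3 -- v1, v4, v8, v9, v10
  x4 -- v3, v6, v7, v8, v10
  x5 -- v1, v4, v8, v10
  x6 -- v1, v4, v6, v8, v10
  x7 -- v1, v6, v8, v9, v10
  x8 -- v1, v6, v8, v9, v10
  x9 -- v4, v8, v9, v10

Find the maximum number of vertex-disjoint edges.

7

For example, pair x1→v9, x2→v1, x3→v8, x4→v3, x5→v4, x6→v6, x7→v10.
The set {x1, x2, x3, x5, x6, x7, x8, x9} has only 6 neighbours ({v1, v10, v4, v6, v8, v9}), so by Hall's theorem at most 7 of the 9 left vertices can be matched.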